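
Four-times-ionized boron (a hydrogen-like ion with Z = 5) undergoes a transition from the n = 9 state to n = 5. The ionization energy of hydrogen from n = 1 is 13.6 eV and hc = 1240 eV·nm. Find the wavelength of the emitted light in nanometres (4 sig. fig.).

For Z = 5 the level energies scale as Z², so the effective Rydberg energy is 13.6 × 25 = 340.0 eV.
ΔE = 340.0 × (1/5² − 1/9²) = 340.0 × 0.02765 = 9.402 eV.
λ = hc/ΔE = 1240 / 9.402 = 131.9 nm.

131.9 nm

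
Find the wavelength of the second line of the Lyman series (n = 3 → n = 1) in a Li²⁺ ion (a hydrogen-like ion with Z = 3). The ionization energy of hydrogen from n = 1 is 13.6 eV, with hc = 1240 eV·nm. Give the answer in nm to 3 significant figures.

11.4 nm

The Lyman series terminates on n_f = 1; the second line has n_i = 1+2 = 3.
ΔE = 122.4 × (1/1² − 1/3²) = 108.8 eV.
λ = 1240 / 108.8 = 11.4 nm.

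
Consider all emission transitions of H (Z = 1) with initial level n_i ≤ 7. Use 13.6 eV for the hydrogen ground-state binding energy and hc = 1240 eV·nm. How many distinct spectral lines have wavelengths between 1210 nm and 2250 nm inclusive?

3

Enumerate all n_i → n_f pairs with 1 ≤ n_f < n_i ≤ 7 and compute λ = 1240 / [13.6·1·(1/n_f² − 1/n_i²)].
Lines falling in [1210, 2250] nm: 5→3 (1282 nm), 4→3 (1876 nm), 7→4 (2166 nm).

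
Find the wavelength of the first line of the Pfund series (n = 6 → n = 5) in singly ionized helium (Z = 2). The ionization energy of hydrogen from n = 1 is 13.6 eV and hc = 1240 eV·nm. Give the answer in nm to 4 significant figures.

1865 nm

The Pfund series terminates on n_f = 5; the first line has n_i = 5+1 = 6.
ΔE = 54.40 × (1/5² − 1/6²) = 0.6649 eV.
λ = 1240 / 0.6649 = 1865 nm.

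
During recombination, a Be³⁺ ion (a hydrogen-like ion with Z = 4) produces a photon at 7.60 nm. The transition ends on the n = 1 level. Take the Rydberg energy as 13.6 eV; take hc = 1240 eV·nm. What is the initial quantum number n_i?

The photon energy is ΔE = hc/λ = 1240 / 7.60 = 163.2 eV.
With Z = 4, ΔE = 217.6 × (1/n_f² − 1/n_i²), so 1/n_f² − 1/n_i² = 0.7498.
With n_f = 1: 1/n_i² = 1/1 − 0.7498 = 0.2502, so n_i ≈ 2.00.

n_i = 2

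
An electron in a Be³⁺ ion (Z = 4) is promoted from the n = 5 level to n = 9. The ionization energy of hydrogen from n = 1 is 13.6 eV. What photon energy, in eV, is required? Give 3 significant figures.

The Bohr energies scale as Z², so for Z = 4: E_n = −217.6/n² eV.
E_9 = −217.6/81 = −2.686 eV and E_5 = −217.6/25 = −8.704 eV.
The photon energy is |E_9 − E_5| = 6.02 eV.

6.02 eV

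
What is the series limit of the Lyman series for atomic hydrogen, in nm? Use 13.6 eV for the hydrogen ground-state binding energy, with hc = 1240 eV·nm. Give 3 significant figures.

The Lyman series has lower level n_f = 1; the series limit corresponds to n_i → ∞.
ΔE_max = 13.6 × 1 / 1² = 13.60 eV.
λ_min = 1240 / 13.60 = 91.2 nm.

91.2 nm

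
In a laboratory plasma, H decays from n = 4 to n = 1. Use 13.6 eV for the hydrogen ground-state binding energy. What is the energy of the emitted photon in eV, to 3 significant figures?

12.8 eV

E_4 = −13.60/16 = −0.8500 eV and E_1 = −13.60/1 = −13.60 eV.
The photon energy is |E_4 − E_1| = 12.8 eV.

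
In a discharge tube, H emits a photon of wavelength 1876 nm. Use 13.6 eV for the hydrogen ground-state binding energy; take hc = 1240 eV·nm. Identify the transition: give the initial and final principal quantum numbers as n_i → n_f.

The photon energy is ΔE = hc/λ = 1240 / 1876 = 0.6610 eV.
With Z = 1, ΔE = 13.60 × (1/n_f² − 1/n_i²), so 1/n_f² − 1/n_i² = 0.04860.
Trying n_f = 3 gives 1/n_i² = 0.06251, i.e. n_i ≈ 4; this pair matches.

n_i = 4, n_f = 3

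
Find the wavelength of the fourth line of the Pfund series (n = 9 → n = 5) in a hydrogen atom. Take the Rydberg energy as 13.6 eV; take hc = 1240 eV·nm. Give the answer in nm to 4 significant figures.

3297 nm

The Pfund series terminates on n_f = 5; the fourth line has n_i = 5+4 = 9.
ΔE = 13.60 × (1/5² − 1/9²) = 0.3761 eV.
λ = 1240 / 0.3761 = 3297 nm.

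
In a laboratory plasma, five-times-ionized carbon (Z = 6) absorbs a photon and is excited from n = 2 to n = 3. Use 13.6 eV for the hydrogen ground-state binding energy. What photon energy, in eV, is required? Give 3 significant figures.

68.0 eV

The Bohr energies scale as Z², so for Z = 6: E_n = −489.6/n² eV.
E_3 = −489.6/9 = −54.40 eV and E_2 = −489.6/4 = −122.4 eV.
The photon energy is |E_3 − E_2| = 68.0 eV.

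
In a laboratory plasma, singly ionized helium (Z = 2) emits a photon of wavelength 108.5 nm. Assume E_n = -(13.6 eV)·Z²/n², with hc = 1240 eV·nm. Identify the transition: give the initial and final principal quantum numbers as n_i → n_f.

n_i = 5, n_f = 2

The photon energy is ΔE = hc/λ = 1240 / 108.5 = 11.43 eV.
With Z = 2, ΔE = 54.40 × (1/n_f² − 1/n_i²), so 1/n_f² − 1/n_i² = 0.2101.
Trying n_f = 2 gives 1/n_i² = 0.03992, i.e. n_i ≈ 5; this pair matches.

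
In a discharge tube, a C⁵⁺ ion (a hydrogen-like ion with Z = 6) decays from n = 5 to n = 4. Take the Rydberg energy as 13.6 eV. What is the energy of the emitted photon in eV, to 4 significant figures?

The Bohr energies scale as Z², so for Z = 6: E_n = −489.6/n² eV.
E_5 = −489.6/25 = −19.58 eV and E_4 = −489.6/16 = −30.60 eV.
The photon energy is |E_5 − E_4| = 11.02 eV.

11.02 eV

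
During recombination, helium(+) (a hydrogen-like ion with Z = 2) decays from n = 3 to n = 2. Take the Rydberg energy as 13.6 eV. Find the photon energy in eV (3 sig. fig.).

The Bohr energies scale as Z², so for Z = 2: E_n = −54.40/n² eV.
E_3 = −54.40/9 = −6.044 eV and E_2 = −54.40/4 = −13.60 eV.
The photon energy is |E_3 − E_2| = 7.56 eV.

7.56 eV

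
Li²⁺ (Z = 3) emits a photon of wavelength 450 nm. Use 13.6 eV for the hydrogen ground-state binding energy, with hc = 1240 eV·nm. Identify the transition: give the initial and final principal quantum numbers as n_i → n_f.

n_i = 5, n_f = 4

The photon energy is ΔE = hc/λ = 1240 / 450 = 2.756 eV.
With Z = 3, ΔE = 122.4 × (1/n_f² − 1/n_i²), so 1/n_f² − 1/n_i² = 0.02251.
Trying n_f = 4 gives 1/n_i² = 0.03999, i.e. n_i ≈ 5; this pair matches.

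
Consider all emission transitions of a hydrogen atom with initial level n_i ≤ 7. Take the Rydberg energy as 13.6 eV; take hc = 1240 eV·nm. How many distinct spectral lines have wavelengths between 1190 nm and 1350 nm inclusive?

Enumerate all n_i → n_f pairs with 1 ≤ n_f < n_i ≤ 7 and compute λ = 1240 / [13.6·1·(1/n_f² − 1/n_i²)].
Lines falling in [1190, 1350] nm: 5→3 (1282 nm).

1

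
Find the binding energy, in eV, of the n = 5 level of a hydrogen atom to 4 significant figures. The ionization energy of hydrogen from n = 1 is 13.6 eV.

0.5440 eV

E_5 = −13.60/25 = −0.5440 eV, so ionization (to E = 0) requires 0.5440 eV.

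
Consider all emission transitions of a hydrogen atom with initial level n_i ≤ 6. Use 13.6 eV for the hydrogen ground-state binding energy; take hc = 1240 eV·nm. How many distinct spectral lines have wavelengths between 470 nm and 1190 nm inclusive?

Enumerate all n_i → n_f pairs with 1 ≤ n_f < n_i ≤ 6 and compute λ = 1240 / [13.6·1·(1/n_f² − 1/n_i²)].
Lines falling in [470, 1190] nm: 4→2 (486.3 nm), 3→2 (656.5 nm), 6→3 (1094 nm).

3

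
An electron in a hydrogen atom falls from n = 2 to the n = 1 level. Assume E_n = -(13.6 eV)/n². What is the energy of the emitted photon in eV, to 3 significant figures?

E_2 = −13.60/4 = −3.400 eV and E_1 = −13.60/1 = −13.60 eV.
The photon energy is |E_2 − E_1| = 10.2 eV.

10.2 eV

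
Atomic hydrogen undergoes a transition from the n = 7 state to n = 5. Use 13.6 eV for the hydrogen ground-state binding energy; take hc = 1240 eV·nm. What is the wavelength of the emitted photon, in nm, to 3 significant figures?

4650 nm

ΔE = 13.60 × (1/5² − 1/7²) = 13.60 × 0.01959 = 0.2664 eV.
λ = hc/ΔE = 1240 / 0.2664 = 4650 nm.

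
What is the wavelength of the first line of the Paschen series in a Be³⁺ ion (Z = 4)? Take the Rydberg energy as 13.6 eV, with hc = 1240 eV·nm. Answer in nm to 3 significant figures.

117 nm

The Paschen series terminates on n_f = 3; the first line has n_i = 3+1 = 4.
ΔE = 217.6 × (1/3² − 1/4²) = 10.58 eV.
λ = 1240 / 10.58 = 117 nm.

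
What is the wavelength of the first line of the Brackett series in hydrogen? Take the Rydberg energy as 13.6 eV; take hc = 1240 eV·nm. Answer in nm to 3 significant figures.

The Brackett series terminates on n_f = 4; the first line has n_i = 4+1 = 5.
ΔE = 13.60 × (1/4² − 1/5²) = 0.3060 eV.
λ = 1240 / 0.3060 = 4050 nm.

4050 nm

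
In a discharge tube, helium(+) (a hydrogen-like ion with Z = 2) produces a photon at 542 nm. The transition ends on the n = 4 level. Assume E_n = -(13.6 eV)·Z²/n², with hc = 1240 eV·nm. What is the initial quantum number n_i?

The photon energy is ΔE = hc/λ = 1240 / 542 = 2.288 eV.
With Z = 2, ΔE = 54.40 × (1/n_f² − 1/n_i²), so 1/n_f² − 1/n_i² = 0.04206.
With n_f = 4: 1/n_i² = 1/16 − 0.04206 = 0.02044, so n_i ≈ 6.99.

n_i = 7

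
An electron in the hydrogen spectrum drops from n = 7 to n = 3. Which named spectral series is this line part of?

Paschen

The series is set by the lower level: n_f = 3 is the Paschen series.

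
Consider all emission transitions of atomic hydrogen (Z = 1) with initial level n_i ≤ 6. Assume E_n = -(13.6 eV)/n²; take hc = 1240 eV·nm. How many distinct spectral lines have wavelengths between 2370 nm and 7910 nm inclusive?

Enumerate all n_i → n_f pairs with 1 ≤ n_f < n_i ≤ 6 and compute λ = 1240 / [13.6·1·(1/n_f² − 1/n_i²)].
Lines falling in [2370, 7910] nm: 6→4 (2626 nm), 5→4 (4052 nm), 6→5 (7460 nm).

3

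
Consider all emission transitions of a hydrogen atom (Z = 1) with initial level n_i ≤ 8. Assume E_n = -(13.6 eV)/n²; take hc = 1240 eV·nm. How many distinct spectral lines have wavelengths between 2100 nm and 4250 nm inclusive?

Enumerate all n_i → n_f pairs with 1 ≤ n_f < n_i ≤ 8 and compute λ = 1240 / [13.6·1·(1/n_f² − 1/n_i²)].
Lines falling in [2100, 4250] nm: 7→4 (2166 nm), 6→4 (2626 nm), 8→5 (3741 nm), 5→4 (4052 nm).

4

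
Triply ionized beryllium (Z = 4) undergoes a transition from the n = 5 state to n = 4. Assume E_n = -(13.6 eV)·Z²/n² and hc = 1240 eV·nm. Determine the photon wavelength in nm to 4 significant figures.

253.3 nm

For Z = 4 the level energies scale as Z², so the effective Rydberg energy is 13.6 × 16 = 217.6 eV.
ΔE = 217.6 × (1/4² − 1/5²) = 217.6 × 0.02250 = 4.896 eV.
λ = hc/ΔE = 1240 / 4.896 = 253.3 nm.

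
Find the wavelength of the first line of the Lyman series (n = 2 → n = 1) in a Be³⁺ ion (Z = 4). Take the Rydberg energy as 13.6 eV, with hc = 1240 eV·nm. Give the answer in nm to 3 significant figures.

7.60 nm

The Lyman series terminates on n_f = 1; the first line has n_i = 1+1 = 2.
ΔE = 217.6 × (1/1² − 1/2²) = 163.2 eV.
λ = 1240 / 163.2 = 7.60 nm.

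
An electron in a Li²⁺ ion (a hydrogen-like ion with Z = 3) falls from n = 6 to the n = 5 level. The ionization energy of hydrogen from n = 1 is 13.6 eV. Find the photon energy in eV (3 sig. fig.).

The Bohr energies scale as Z², so for Z = 3: E_n = −122.4/n² eV.
E_6 = −122.4/36 = −3.400 eV and E_5 = −122.4/25 = −4.896 eV.
The photon energy is |E_6 − E_5| = 1.50 eV.

1.50 eV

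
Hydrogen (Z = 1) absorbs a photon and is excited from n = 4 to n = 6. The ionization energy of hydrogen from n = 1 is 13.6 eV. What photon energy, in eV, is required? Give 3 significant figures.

E_6 = −13.60/36 = −0.3778 eV and E_4 = −13.60/16 = −0.8500 eV.
The photon energy is |E_6 − E_4| = 0.472 eV.

0.472 eV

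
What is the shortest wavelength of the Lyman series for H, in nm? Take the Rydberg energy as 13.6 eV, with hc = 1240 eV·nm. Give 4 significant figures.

The Lyman series has lower level n_f = 1; the series limit corresponds to n_i → ∞.
ΔE_max = 13.6 × 1 / 1² = 13.60 eV.
λ_min = 1240 / 13.60 = 91.18 nm.

91.18 nm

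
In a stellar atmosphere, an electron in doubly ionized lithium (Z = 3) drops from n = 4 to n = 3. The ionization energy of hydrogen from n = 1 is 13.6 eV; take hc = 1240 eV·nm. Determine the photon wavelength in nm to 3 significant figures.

For Z = 3 the level energies scale as Z², so the effective Rydberg energy is 13.6 × 9 = 122.4 eV.
ΔE = 122.4 × (1/3² − 1/4²) = 122.4 × 0.04861 = 5.950 eV.
λ = hc/ΔE = 1240 / 5.950 = 208 nm.

208 nm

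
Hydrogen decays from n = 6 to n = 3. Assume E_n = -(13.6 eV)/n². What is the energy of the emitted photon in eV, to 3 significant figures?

1.13 eV

E_6 = −13.60/36 = −0.3778 eV and E_3 = −13.60/9 = −1.511 eV.
The photon energy is |E_6 − E_3| = 1.13 eV.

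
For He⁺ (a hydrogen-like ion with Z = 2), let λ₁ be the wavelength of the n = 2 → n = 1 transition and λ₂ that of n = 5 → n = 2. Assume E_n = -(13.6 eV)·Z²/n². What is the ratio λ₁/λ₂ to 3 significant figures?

λ ∝ 1/ΔE ∝ 1/(1/n_f² − 1/n_i²), and the Z² and hc factors cancel in the ratio.
λ₁/λ₂ = (1/2² − 1/5²)/(1/1² − 1/2²) = 0.2100/0.7500 = 0.280.

0.280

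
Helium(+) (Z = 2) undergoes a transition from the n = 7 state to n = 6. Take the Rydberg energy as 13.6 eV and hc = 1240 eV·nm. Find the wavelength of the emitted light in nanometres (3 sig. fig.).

For Z = 2 the level energies scale as Z², so the effective Rydberg energy is 13.6 × 4 = 54.40 eV.
ΔE = 54.40 × (1/6² − 1/7²) = 54.40 × 0.007370 = 0.4009 eV.
λ = hc/ΔE = 1240 / 0.4009 = 3090 nm.

3090 nm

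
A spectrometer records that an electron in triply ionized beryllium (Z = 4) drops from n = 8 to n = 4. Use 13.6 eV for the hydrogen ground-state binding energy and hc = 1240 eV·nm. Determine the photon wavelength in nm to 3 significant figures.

For Z = 4 the level energies scale as Z², so the effective Rydberg energy is 13.6 × 16 = 217.6 eV.
ΔE = 217.6 × (1/4² − 1/8²) = 217.6 × 0.04688 = 10.20 eV.
λ = hc/ΔE = 1240 / 10.20 = 122 nm.

122 nm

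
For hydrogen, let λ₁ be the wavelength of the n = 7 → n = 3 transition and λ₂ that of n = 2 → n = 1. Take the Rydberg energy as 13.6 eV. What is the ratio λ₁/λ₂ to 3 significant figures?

λ ∝ 1/ΔE ∝ 1/(1/n_f² − 1/n_i²), and the Z² and hc factors cancel in the ratio.
λ₁/λ₂ = (1/1² − 1/2²)/(1/3² − 1/7²) = 0.7500/0.09070 = 8.27.

8.27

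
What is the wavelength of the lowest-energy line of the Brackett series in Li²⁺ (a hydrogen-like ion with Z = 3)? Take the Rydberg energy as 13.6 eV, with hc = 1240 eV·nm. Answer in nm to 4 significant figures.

450.3 nm

The Brackett series terminates on n_f = 4; the first line has n_i = 4+1 = 5.
ΔE = 122.4 × (1/4² − 1/5²) = 2.754 eV.
λ = 1240 / 2.754 = 450.3 nm.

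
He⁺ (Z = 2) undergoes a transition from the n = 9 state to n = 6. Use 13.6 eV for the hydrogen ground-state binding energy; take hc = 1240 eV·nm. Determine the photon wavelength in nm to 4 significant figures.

1477 nm

For Z = 2 the level energies scale as Z², so the effective Rydberg energy is 13.6 × 4 = 54.40 eV.
ΔE = 54.40 × (1/6² − 1/9²) = 54.40 × 0.01543 = 0.8395 eV.
λ = hc/ΔE = 1240 / 0.8395 = 1477 nm.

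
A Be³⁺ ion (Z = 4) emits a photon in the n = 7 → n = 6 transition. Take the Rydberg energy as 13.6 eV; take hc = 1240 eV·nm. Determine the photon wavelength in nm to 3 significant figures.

773 nm

For Z = 4 the level energies scale as Z², so the effective Rydberg energy is 13.6 × 16 = 217.6 eV.
ΔE = 217.6 × (1/6² − 1/7²) = 217.6 × 0.007370 = 1.604 eV.
λ = hc/ΔE = 1240 / 1.604 = 773 nm.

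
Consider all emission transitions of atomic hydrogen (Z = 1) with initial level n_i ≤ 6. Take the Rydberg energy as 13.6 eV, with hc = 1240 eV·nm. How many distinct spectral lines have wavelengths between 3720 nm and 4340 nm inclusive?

1

Enumerate all n_i → n_f pairs with 1 ≤ n_f < n_i ≤ 6 and compute λ = 1240 / [13.6·1·(1/n_f² − 1/n_i²)].
Lines falling in [3720, 4340] nm: 5→4 (4052 nm).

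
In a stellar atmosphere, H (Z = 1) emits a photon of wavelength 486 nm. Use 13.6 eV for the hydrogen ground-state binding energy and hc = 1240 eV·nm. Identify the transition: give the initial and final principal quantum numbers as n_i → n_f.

n_i = 4, n_f = 2

The photon energy is ΔE = hc/λ = 1240 / 486 = 2.551 eV.
With Z = 1, ΔE = 13.60 × (1/n_f² − 1/n_i²), so 1/n_f² − 1/n_i² = 0.1876.
Trying n_f = 2 gives 1/n_i² = 0.06239, i.e. n_i ≈ 4; this pair matches.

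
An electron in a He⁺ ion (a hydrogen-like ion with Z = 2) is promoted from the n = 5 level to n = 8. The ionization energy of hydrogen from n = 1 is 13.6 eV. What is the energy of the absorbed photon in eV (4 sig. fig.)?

1.326 eV

The Bohr energies scale as Z², so for Z = 2: E_n = −54.40/n² eV.
E_8 = −54.40/64 = −0.8500 eV and E_5 = −54.40/25 = −2.176 eV.
The photon energy is |E_8 − E_5| = 1.326 eV.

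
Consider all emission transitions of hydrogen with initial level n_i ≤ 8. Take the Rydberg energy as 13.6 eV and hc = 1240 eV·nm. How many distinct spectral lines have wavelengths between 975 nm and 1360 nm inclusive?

3

Enumerate all n_i → n_f pairs with 1 ≤ n_f < n_i ≤ 8 and compute λ = 1240 / [13.6·1·(1/n_f² − 1/n_i²)].
Lines falling in [975, 1360] nm: 7→3 (1005 nm), 6→3 (1094 nm), 5→3 (1282 nm).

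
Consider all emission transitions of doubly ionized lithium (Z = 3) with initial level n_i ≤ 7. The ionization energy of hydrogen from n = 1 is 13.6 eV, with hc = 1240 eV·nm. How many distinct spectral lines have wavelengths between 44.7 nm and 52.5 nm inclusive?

Enumerate all n_i → n_f pairs with 1 ≤ n_f < n_i ≤ 7 and compute λ = 1240 / [13.6·9·(1/n_f² − 1/n_i²)].
Lines falling in [44.7, 52.5] nm: 6→2 (45.59 nm), 5→2 (48.24 nm).

2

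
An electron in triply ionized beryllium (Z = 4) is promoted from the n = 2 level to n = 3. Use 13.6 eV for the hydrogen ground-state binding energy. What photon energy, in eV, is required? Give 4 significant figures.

The Bohr energies scale as Z², so for Z = 4: E_n = −217.6/n² eV.
E_3 = −217.6/9 = −24.18 eV and E_2 = −217.6/4 = −54.40 eV.
The photon energy is |E_3 − E_2| = 30.22 eV.

30.22 eV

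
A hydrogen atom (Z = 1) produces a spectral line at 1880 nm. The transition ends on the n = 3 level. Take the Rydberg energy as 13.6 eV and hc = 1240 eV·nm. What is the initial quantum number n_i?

The photon energy is ΔE = hc/λ = 1240 / 1880 = 0.6596 eV.
With Z = 1, ΔE = 13.60 × (1/n_f² − 1/n_i²), so 1/n_f² − 1/n_i² = 0.04850.
With n_f = 3: 1/n_i² = 1/9 − 0.04850 = 0.06261, so n_i ≈ 4.00.

n_i = 4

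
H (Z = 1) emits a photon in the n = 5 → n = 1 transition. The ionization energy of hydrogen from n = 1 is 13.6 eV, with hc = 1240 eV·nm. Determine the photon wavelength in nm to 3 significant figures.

ΔE = 13.60 × (1/1² − 1/5²) = 13.60 × 0.9600 = 13.06 eV.
λ = hc/ΔE = 1240 / 13.06 = 95.0 nm.
This line belongs to the Lyman series.

95.0 nm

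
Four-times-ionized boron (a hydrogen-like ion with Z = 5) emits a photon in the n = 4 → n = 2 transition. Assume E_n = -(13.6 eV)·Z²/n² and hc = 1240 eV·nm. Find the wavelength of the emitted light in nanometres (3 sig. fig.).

19.5 nm

For Z = 5 the level energies scale as Z², so the effective Rydberg energy is 13.6 × 25 = 340.0 eV.
ΔE = 340.0 × (1/2² − 1/4²) = 340.0 × 0.1875 = 63.75 eV.
λ = hc/ΔE = 1240 / 63.75 = 19.5 nm.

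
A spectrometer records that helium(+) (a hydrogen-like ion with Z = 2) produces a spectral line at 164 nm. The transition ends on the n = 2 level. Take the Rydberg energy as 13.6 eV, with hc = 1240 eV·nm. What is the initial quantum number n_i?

n_i = 3

The photon energy is ΔE = hc/λ = 1240 / 164 = 7.561 eV.
With Z = 2, ΔE = 54.40 × (1/n_f² − 1/n_i²), so 1/n_f² − 1/n_i² = 0.1390.
With n_f = 2: 1/n_i² = 1/4 − 0.1390 = 0.1110, so n_i ≈ 3.00.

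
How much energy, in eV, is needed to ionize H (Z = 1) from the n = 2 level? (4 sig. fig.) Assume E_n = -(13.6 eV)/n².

E_2 = −13.60/4 = −3.400 eV, so ionization (to E = 0) requires 3.400 eV.

3.400 eV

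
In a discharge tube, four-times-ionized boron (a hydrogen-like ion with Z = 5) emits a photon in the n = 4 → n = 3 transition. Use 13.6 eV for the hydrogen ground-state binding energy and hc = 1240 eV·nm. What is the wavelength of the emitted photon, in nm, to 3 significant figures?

75.0 nm

For Z = 5 the level energies scale as Z², so the effective Rydberg energy is 13.6 × 25 = 340.0 eV.
ΔE = 340.0 × (1/3² − 1/4²) = 340.0 × 0.04861 = 16.53 eV.
λ = hc/ΔE = 1240 / 16.53 = 75.0 nm.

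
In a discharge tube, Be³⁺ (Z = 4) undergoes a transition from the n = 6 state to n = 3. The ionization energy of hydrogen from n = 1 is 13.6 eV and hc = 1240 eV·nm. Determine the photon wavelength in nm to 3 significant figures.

68.4 nm

For Z = 4 the level energies scale as Z², so the effective Rydberg energy is 13.6 × 16 = 217.6 eV.
ΔE = 217.6 × (1/3² − 1/6²) = 217.6 × 0.08333 = 18.13 eV.
λ = hc/ΔE = 1240 / 18.13 = 68.4 nm.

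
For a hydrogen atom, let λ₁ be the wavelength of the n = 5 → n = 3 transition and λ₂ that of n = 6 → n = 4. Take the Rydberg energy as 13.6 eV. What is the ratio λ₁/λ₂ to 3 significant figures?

λ ∝ 1/ΔE ∝ 1/(1/n_f² − 1/n_i²), and the Z² and hc factors cancel in the ratio.
λ₁/λ₂ = (1/4² − 1/6²)/(1/3² − 1/5²) = 0.03472/0.07111 = 0.488.

0.488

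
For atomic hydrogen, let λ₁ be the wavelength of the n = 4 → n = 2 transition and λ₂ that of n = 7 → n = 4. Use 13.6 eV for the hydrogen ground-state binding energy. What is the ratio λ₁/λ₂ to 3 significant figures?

0.224

λ ∝ 1/ΔE ∝ 1/(1/n_f² − 1/n_i²), and the Z² and hc factors cancel in the ratio.
λ₁/λ₂ = (1/4² − 1/7²)/(1/2² − 1/4²) = 0.04209/0.1875 = 0.224.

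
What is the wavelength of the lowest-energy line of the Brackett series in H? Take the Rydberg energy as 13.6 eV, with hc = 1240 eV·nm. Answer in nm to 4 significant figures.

4052 nm

The Brackett series terminates on n_f = 4; the first line has n_i = 4+1 = 5.
ΔE = 13.60 × (1/4² − 1/5²) = 0.3060 eV.
λ = 1240 / 0.3060 = 4052 nm.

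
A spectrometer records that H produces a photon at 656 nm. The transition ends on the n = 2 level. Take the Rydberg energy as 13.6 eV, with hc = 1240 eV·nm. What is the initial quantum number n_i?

n_i = 3

The photon energy is ΔE = hc/λ = 1240 / 656 = 1.890 eV.
With Z = 1, ΔE = 13.60 × (1/n_f² − 1/n_i²), so 1/n_f² − 1/n_i² = 0.1390.
With n_f = 2: 1/n_i² = 1/4 − 0.1390 = 0.1110, so n_i ≈ 3.00.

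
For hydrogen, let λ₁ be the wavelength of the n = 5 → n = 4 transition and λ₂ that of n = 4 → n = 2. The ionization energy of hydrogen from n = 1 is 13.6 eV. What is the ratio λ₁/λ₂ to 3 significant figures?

λ ∝ 1/ΔE ∝ 1/(1/n_f² − 1/n_i²), and the Z² and hc factors cancel in the ratio.
λ₁/λ₂ = (1/2² − 1/4²)/(1/4² − 1/5²) = 0.1875/0.02250 = 8.33.

8.33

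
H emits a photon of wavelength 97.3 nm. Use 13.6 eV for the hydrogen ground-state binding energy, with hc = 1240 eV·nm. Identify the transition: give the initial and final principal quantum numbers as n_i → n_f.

n_i = 4, n_f = 1

The photon energy is ΔE = hc/λ = 1240 / 97.3 = 12.74 eV.
With Z = 1, ΔE = 13.60 × (1/n_f² − 1/n_i²), so 1/n_f² − 1/n_i² = 0.9371.
Trying n_f = 1 gives 1/n_i² = 0.06293, i.e. n_i ≈ 4; this pair matches.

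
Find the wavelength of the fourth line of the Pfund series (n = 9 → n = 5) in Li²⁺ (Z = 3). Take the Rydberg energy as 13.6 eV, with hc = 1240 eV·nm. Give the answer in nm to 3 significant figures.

The Pfund series terminates on n_f = 5; the fourth line has n_i = 5+4 = 9.
ΔE = 122.4 × (1/5² − 1/9²) = 3.385 eV.
λ = 1240 / 3.385 = 366 nm.

366 nm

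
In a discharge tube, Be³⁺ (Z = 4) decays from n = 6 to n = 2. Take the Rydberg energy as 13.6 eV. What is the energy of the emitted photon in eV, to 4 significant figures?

The Bohr energies scale as Z², so for Z = 4: E_n = −217.6/n² eV.
E_6 = −217.6/36 = −6.044 eV and E_2 = −217.6/4 = −54.40 eV.
The photon energy is |E_6 − E_2| = 48.36 eV.

48.36 eV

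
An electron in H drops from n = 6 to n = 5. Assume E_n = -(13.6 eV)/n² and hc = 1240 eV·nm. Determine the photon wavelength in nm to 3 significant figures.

ΔE = 13.60 × (1/5² − 1/6²) = 13.60 × 0.01222 = 0.1662 eV.
λ = hc/ΔE = 1240 / 0.1662 = 7460 nm.

7460 nm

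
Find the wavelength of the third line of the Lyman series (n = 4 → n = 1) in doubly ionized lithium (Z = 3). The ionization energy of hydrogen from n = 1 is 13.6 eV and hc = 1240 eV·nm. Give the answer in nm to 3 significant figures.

10.8 nm

The Lyman series terminates on n_f = 1; the third line has n_i = 1+3 = 4.
ΔE = 122.4 × (1/1² − 1/4²) = 114.8 eV.
λ = 1240 / 114.8 = 10.8 nm.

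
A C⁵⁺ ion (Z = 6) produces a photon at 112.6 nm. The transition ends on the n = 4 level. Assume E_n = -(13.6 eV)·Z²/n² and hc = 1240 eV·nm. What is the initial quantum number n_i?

The photon energy is ΔE = hc/λ = 1240 / 112.6 = 11.01 eV.
With Z = 6, ΔE = 489.6 × (1/n_f² − 1/n_i²), so 1/n_f² − 1/n_i² = 0.02249.
With n_f = 4: 1/n_i² = 1/16 − 0.02249 = 0.04001, so n_i ≈ 5.00.

n_i = 5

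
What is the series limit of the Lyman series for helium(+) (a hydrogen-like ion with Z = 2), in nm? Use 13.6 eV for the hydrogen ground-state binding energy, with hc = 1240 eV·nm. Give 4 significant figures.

22.79 nm

The Lyman series has lower level n_f = 1; the series limit corresponds to n_i → ∞.
ΔE_max = 13.6 × 4 / 1² = 54.40 eV.
λ_min = 1240 / 54.40 = 22.79 nm.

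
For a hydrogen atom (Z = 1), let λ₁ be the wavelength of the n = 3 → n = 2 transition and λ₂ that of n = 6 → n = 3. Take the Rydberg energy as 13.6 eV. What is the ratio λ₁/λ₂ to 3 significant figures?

λ ∝ 1/ΔE ∝ 1/(1/n_f² − 1/n_i²), and the Z² and hc factors cancel in the ratio.
λ₁/λ₂ = (1/3² − 1/6²)/(1/2² − 1/3²) = 0.08333/0.1389 = 0.600.

0.600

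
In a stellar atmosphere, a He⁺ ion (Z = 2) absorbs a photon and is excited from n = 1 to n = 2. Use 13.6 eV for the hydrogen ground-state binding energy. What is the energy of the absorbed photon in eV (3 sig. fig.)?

40.8 eV

The Bohr energies scale as Z², so for Z = 2: E_n = −54.40/n² eV.
E_2 = −54.40/4 = −13.60 eV and E_1 = −54.40/1 = −54.40 eV.
The photon energy is |E_2 − E_1| = 40.8 eV.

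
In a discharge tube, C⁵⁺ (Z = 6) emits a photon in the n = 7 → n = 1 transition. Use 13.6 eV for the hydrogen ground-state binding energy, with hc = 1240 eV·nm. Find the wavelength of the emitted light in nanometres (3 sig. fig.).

2.59 nm

For Z = 6 the level energies scale as Z², so the effective Rydberg energy is 13.6 × 36 = 489.6 eV.
ΔE = 489.6 × (1/1² − 1/7²) = 489.6 × 0.9796 = 479.6 eV.
λ = hc/ΔE = 1240 / 479.6 = 2.59 nm.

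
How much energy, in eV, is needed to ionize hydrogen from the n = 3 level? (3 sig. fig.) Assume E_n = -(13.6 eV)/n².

1.51 eV

E_3 = −13.60/9 = −1.51 eV, so ionization (to E = 0) requires 1.51 eV.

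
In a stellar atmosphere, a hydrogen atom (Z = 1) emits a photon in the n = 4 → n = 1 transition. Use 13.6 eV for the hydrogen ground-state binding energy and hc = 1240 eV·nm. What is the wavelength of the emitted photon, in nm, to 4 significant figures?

ΔE = 13.60 × (1/1² − 1/4²) = 13.60 × 0.9375 = 12.75 eV.
λ = hc/ΔE = 1240 / 12.75 = 97.25 nm.

97.25 nm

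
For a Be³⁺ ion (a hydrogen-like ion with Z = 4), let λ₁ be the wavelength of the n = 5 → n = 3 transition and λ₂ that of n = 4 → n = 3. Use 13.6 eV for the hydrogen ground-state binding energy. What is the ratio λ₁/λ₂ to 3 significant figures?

0.684

λ ∝ 1/ΔE ∝ 1/(1/n_f² − 1/n_i²), and the Z² and hc factors cancel in the ratio.
λ₁/λ₂ = (1/3² − 1/4²)/(1/3² − 1/5²) = 0.04861/0.07111 = 0.684.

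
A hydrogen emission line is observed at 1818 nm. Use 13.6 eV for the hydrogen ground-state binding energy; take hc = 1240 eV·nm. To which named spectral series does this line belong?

ΔE = 1240/1818 = 0.6821 eV.
This matches 13.6 × (1/4² − 1/9²), so n_f = 4: the Brackett series.

Brackett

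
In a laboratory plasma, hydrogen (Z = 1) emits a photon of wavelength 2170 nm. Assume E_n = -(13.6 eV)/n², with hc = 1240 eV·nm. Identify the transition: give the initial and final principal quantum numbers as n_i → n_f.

n_i = 7, n_f = 4

The photon energy is ΔE = hc/λ = 1240 / 2170 = 0.5714 eV.
With Z = 1, ΔE = 13.60 × (1/n_f² − 1/n_i²), so 1/n_f² − 1/n_i² = 0.04202.
Trying n_f = 4 gives 1/n_i² = 0.02048, i.e. n_i ≈ 7; this pair matches.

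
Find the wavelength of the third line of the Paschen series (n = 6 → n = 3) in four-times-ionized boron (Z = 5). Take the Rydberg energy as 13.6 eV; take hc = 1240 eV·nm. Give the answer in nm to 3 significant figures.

The Paschen series terminates on n_f = 3; the third line has n_i = 3+3 = 6.
ΔE = 340.0 × (1/3² − 1/6²) = 28.33 eV.
λ = 1240 / 28.33 = 43.8 nm.

43.8 nm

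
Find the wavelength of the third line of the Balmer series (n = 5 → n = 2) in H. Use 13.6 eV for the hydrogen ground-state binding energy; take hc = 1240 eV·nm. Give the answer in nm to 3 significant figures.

The Balmer series terminates on n_f = 2; the third line has n_i = 2+3 = 5.
ΔE = 13.60 × (1/2² − 1/5²) = 2.856 eV.
λ = 1240 / 2.856 = 434 nm.

434 nm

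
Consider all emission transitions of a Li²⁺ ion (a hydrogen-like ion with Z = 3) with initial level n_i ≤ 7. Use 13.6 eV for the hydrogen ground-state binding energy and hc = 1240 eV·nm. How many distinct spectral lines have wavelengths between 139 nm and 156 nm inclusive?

1

Enumerate all n_i → n_f pairs with 1 ≤ n_f < n_i ≤ 7 and compute λ = 1240 / [13.6·9·(1/n_f² − 1/n_i²)].
Lines falling in [139, 156] nm: 5→3 (142.5 nm).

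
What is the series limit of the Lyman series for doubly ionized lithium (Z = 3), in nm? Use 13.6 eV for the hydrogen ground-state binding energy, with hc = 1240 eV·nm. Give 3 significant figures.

The Lyman series has lower level n_f = 1; the series limit corresponds to n_i → ∞.
ΔE_max = 13.6 × 9 / 1² = 122.4 eV.
λ_min = 1240 / 122.4 = 10.1 nm.

10.1 nm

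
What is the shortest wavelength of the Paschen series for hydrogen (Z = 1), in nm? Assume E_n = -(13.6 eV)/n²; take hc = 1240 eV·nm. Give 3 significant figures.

The Paschen series has lower level n_f = 3; the series limit corresponds to n_i → ∞.
ΔE_max = 13.6 × 1 / 3² = 1.511 eV.
λ_min = 1240 / 1.511 = 821 nm.

821 nm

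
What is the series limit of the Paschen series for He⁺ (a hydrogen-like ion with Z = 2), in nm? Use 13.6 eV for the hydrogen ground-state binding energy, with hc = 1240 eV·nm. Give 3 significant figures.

The Paschen series has lower level n_f = 3; the series limit corresponds to n_i → ∞.
ΔE_max = 13.6 × 4 / 3² = 6.044 eV.
λ_min = 1240 / 6.044 = 205 nm.

205 nm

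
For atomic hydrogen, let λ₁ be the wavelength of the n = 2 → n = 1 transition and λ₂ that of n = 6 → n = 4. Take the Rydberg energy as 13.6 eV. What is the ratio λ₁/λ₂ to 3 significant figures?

λ ∝ 1/ΔE ∝ 1/(1/n_f² − 1/n_i²), and the Z² and hc factors cancel in the ratio.
λ₁/λ₂ = (1/4² − 1/6²)/(1/1² − 1/2²) = 0.03472/0.7500 = 0.0463.

0.0463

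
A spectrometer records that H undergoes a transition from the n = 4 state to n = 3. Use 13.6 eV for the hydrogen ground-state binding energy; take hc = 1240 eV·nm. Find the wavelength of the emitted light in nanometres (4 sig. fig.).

1876 nm

ΔE = 13.60 × (1/3² − 1/4²) = 13.60 × 0.04861 = 0.6611 eV.
λ = hc/ΔE = 1240 / 0.6611 = 1876 nm.
This line belongs to the Paschen series.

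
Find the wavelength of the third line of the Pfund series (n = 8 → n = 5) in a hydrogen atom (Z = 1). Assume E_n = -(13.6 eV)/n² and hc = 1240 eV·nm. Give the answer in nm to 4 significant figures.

3741 nm

The Pfund series terminates on n_f = 5; the third line has n_i = 5+3 = 8.
ΔE = 13.60 × (1/5² − 1/8²) = 0.3315 eV.
λ = 1240 / 0.3315 = 3741 nm.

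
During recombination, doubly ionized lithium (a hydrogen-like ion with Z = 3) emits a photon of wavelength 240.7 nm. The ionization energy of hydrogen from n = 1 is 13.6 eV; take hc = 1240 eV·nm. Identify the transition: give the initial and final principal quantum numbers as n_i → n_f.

n_i = 7, n_f = 4

The photon energy is ΔE = hc/λ = 1240 / 240.7 = 5.152 eV.
With Z = 3, ΔE = 122.4 × (1/n_f² − 1/n_i²), so 1/n_f² − 1/n_i² = 0.04209.
Trying n_f = 4 gives 1/n_i² = 0.02041, i.e. n_i ≈ 7; this pair matches.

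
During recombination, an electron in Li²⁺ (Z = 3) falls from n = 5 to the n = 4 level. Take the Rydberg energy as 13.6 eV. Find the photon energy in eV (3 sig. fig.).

2.75 eV

The Bohr energies scale as Z², so for Z = 3: E_n = −122.4/n² eV.
E_5 = −122.4/25 = −4.896 eV and E_4 = −122.4/16 = −7.650 eV.
The photon energy is |E_5 − E_4| = 2.75 eV.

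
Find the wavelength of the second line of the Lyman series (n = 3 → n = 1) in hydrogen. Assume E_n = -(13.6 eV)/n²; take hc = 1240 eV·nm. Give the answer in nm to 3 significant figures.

The Lyman series terminates on n_f = 1; the second line has n_i = 1+2 = 3.
ΔE = 13.60 × (1/1² − 1/3²) = 12.09 eV.
λ = 1240 / 12.09 = 103 nm.

103 nm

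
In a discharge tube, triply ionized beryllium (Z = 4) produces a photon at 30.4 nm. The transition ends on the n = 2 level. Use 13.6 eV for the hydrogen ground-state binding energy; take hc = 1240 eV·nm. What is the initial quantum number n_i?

The photon energy is ΔE = hc/λ = 1240 / 30.4 = 40.79 eV.
With Z = 4, ΔE = 217.6 × (1/n_f² − 1/n_i²), so 1/n_f² − 1/n_i² = 0.1875.
With n_f = 2: 1/n_i² = 1/4 − 0.1875 = 0.06255, so n_i ≈ 4.00.

n_i = 4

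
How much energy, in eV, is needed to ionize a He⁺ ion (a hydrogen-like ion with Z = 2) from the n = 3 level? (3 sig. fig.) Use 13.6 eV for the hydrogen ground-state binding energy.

6.04 eV

E_n = −13.6 Z²/n² = −54.40/n² eV for Z = 2.
E_3 = −54.40/9 = −6.04 eV, so ionization (to E = 0) requires 6.04 eV.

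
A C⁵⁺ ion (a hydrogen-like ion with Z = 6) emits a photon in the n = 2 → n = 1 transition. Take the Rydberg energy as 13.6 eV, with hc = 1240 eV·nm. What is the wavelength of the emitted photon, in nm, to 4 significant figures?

3.377 nm

For Z = 6 the level energies scale as Z², so the effective Rydberg energy is 13.6 × 36 = 489.6 eV.
ΔE = 489.6 × (1/1² − 1/2²) = 489.6 × 0.7500 = 367.2 eV.
λ = hc/ΔE = 1240 / 367.2 = 3.377 nm.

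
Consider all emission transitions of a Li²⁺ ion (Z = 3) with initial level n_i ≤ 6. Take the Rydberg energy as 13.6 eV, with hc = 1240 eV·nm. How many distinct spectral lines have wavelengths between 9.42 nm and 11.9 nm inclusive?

4

Enumerate all n_i → n_f pairs with 1 ≤ n_f < n_i ≤ 6 and compute λ = 1240 / [13.6·9·(1/n_f² − 1/n_i²)].
Lines falling in [9.42, 11.9] nm: 6→1 (10.42 nm), 5→1 (10.55 nm), 4→1 (10.81 nm), 3→1 (11.40 nm).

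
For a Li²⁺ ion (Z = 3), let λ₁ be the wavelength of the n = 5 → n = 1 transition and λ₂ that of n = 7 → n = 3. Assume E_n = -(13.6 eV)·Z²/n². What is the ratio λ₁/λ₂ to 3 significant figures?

λ ∝ 1/ΔE ∝ 1/(1/n_f² − 1/n_i²), and the Z² and hc factors cancel in the ratio.
λ₁/λ₂ = (1/3² − 1/7²)/(1/1² − 1/5²) = 0.09070/0.9600 = 0.0945.

0.0945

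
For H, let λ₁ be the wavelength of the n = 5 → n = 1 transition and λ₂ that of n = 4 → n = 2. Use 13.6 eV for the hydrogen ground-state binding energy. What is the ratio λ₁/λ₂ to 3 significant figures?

λ ∝ 1/ΔE ∝ 1/(1/n_f² − 1/n_i²), and the Z² and hc factors cancel in the ratio.
λ₁/λ₂ = (1/2² − 1/4²)/(1/1² − 1/5²) = 0.1875/0.9600 = 0.195.

0.195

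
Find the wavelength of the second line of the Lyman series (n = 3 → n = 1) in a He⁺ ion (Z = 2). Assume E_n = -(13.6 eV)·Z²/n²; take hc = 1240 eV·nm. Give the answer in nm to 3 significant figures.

The Lyman series terminates on n_f = 1; the second line has n_i = 1+2 = 3.
ΔE = 54.40 × (1/1² − 1/3²) = 48.36 eV.
λ = 1240 / 48.36 = 25.6 nm.

25.6 nm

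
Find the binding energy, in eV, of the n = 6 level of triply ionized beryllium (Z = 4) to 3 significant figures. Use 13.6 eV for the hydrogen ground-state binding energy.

6.04 eV

E_n = −13.6 Z²/n² = −217.6/n² eV for Z = 4.
E_6 = −217.6/36 = −6.04 eV, so ionization (to E = 0) requires 6.04 eV.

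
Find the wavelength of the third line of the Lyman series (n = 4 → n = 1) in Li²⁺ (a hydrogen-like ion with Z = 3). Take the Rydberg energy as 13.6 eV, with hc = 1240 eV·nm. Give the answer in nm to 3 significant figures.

10.8 nm

The Lyman series terminates on n_f = 1; the third line has n_i = 1+3 = 4.
ΔE = 122.4 × (1/1² − 1/4²) = 114.8 eV.
λ = 1240 / 114.8 = 10.8 nm.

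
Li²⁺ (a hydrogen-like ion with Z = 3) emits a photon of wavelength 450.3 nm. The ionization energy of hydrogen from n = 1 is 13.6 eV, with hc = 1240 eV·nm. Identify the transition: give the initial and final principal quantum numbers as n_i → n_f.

n_i = 5, n_f = 4

The photon energy is ΔE = hc/λ = 1240 / 450.3 = 2.754 eV.
With Z = 3, ΔE = 122.4 × (1/n_f² − 1/n_i²), so 1/n_f² − 1/n_i² = 0.02250.
Trying n_f = 4 gives 1/n_i² = 0.04000, i.e. n_i ≈ 5; this pair matches.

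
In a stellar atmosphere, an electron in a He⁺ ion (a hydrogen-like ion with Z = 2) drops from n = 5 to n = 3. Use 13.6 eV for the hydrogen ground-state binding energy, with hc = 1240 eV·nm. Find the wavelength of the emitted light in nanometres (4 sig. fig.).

For Z = 2 the level energies scale as Z², so the effective Rydberg energy is 13.6 × 4 = 54.40 eV.
ΔE = 54.40 × (1/3² − 1/5²) = 54.40 × 0.07111 = 3.868 eV.
λ = hc/ΔE = 1240 / 3.868 = 320.5 nm.

320.5 nm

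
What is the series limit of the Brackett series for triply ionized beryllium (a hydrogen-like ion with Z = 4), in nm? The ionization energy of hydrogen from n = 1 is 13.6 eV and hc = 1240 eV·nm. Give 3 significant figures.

91.2 nm

The Brackett series has lower level n_f = 4; the series limit corresponds to n_i → ∞.
ΔE_max = 13.6 × 16 / 4² = 13.60 eV.
λ_min = 1240 / 13.60 = 91.2 nm.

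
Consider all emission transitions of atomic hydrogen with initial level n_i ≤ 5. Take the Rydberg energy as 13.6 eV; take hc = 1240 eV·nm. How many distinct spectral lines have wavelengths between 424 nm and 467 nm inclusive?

Enumerate all n_i → n_f pairs with 1 ≤ n_f < n_i ≤ 5 and compute λ = 1240 / [13.6·1·(1/n_f² − 1/n_i²)].
Lines falling in [424, 467] nm: 5→2 (434.2 nm).

1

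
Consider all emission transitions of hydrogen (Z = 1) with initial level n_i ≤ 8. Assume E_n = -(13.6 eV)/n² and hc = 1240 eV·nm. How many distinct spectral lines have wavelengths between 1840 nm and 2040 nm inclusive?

Enumerate all n_i → n_f pairs with 1 ≤ n_f < n_i ≤ 8 and compute λ = 1240 / [13.6·1·(1/n_f² − 1/n_i²)].
Lines falling in [1840, 2040] nm: 4→3 (1876 nm), 8→4 (1945 nm).

2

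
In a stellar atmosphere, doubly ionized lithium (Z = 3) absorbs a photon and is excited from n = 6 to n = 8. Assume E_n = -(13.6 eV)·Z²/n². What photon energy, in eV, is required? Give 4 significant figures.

1.488 eV

The Bohr energies scale as Z², so for Z = 3: E_n = −122.4/n² eV.
E_8 = −122.4/64 = −1.913 eV and E_6 = −122.4/36 = −3.400 eV.
The photon energy is |E_8 − E_6| = 1.488 eV.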